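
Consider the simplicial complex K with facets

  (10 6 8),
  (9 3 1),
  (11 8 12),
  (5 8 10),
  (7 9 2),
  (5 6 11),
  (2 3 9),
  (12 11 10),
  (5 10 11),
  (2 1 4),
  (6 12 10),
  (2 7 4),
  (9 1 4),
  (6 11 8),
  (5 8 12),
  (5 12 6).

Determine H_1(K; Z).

Order the vertices as 1 < 2 < 3 < 4 < 5 < 6 < 7 < 8 < 9 < 10 < 11 < 12. Listing each simplex with vertices in this order, K has dimension 2 with simplices:

  0-simplices (12): [1], [2], [3], [4], [5], [6], [7], [8], [9], [10], [11], [12]
  1-simplices (27): (27 of them)
  2-simplices (16): [1,2,4], [1,3,9], [1,4,9], [2,3,9], [2,4,7], [2,7,9], [5,6,11], [5,6,12], [5,8,10], [5,8,12], [5,10,11], [6,8,10], [6,8,11], [6,10,12], [8,11,12], [10,11,12]

giving chain groups C_0 ≅ Z^12, C_1 ≅ Z^27, C_2 ≅ Z^16.

The boundary map ∂_1: C_1 → C_0 sends each edge [p,q] (with p < q) to q − p. For instance
  ∂[5,8] = [8] − [5].
The resulting 12×27 matrix has rank 10, and its Smith normal form has invariant factors (1,1,1,1,1,1,1,1,1,1).

The boundary map ∂_2: C_2 → C_1 maps a triangle to the signed sum of its edges. For instance
  ∂[5,8,10] = [8,10] − [5,10] + [5,8],
  ∂[8,11,12] = [11,12] − [8,12] + [8,11].
The 27×16 boundary matrix has rank 16 and Smith normal form diag(1,1,1,1,1,1,1,1,1,1,1,1,1,1,1,2).

From H_k ≅ ker(∂_k) / im(∂_{k+1}) we obtain:

  H_1: rank ker ∂_1 − rank ∂_2 = (27 − 10) − 16 = 1, and ∂_2 has invariant factor 2 > 1, so H_1 = Z ⊕ Z/2.

(K is a triangulation of the disjoint union of the real projective plane RP^2 and the cylinder S^1 x I.)

H_1 ≅ Z ⊕ Z/2.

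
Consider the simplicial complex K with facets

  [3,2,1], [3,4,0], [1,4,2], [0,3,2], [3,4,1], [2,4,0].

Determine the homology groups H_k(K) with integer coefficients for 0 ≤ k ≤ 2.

Take the total order 0 < 1 < 2 < 3 < 4 on the vertex set. Then K (dimension 2) consists of the simplices:

  0-simplices (5): [0], [1], [2], [3], [4]
  1-simplices (9): [0,2], [0,3], [0,4], [1,2], [1,3], [1,4], [2,3], [2,4], [3,4]
  2-simplices (6): [0,2,3], [0,2,4], [0,3,4], [1,2,3], [1,2,4], [1,3,4]

so the chain groups are C_0 ≅ Z^5, C_1 ≅ Z^9, C_2 ≅ Z^6.

∂_1: C_1 → C_0 maps an edge to its endpoints' difference, ∂[p,q] = q − p.
This gives a 5×9 integer matrix of rank 4; reducing to Smith normal form yields diagonal entries (1,1,1,1).

Boundary ∂_2: C_2 → C_1 maps a triangle to the signed sum of its edges. For instance
  ∂[1,2,3] = [2,3] − [1,3] + [1,2],
  ∂[1,2,4] = [2,4] − [1,4] + [1,2].
The 9×6 boundary matrix has rank 5 and Smith normal form diag(1,1,1,1,1).

Reading off H_k = ker ∂_k / im ∂_{k+1}:

  H_0: rank C_0 − rank ∂_1 = 5 − 4 = 1, and the invariant factors of ∂_1 are all 1, so H_0 ≅ Z.
  H_1: rank ker ∂_1 − rank ∂_2 = (9 − 4) − 5 = 0, and the invariant factors of ∂_2 are all 1, so H_1 ≅ 0.
  H_2: rank ker ∂_2 − rank ∂_3 = (6 − 5) − 0 = 1, and there is no ∂_3, so H_2 ≅ Z.

H_0 = Z,  H_1 = 0,  H_2 = Z.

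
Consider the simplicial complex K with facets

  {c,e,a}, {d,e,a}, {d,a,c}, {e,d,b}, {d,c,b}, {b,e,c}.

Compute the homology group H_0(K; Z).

H_0 = Z.

Fix the vertex order a < b < c < d < e and write every simplex with vertices in increasing order. Then dim K = 2 and the simplices of K are:

  0-simplices (5): a, b, c, d, e
  1-simplices (9): ac, ad, ae, bc, bd, be, cd, ce, de
  2-simplices (6): acd, ace, ade, bcd, bce, bde

giving chain groups C_0 ≅ Z^5, C_1 ≅ Z^9, C_2 ≅ Z^6.

∂_1: C_1 → C_0 is given by ∂[p,q] = [q] − [p]. For instance
  ∂ac = c − a.
This gives a 5×9 integer matrix of rank 4; reducing to Smith normal form yields diagonal entries (1,1,1,1).

Boundary ∂_2: C_2 → C_1 acts by ∂[p,q,r] = [q,r] − [p,r] + [p,q]. For instance
  ∂ace = ce − ae + ac,
  ∂bce = ce − be + bc.
As a 9×6 matrix over Z this has rank 5, with invariant factors (1,1,1,1,1).

From H_k ≅ ker(∂_k) / im(∂_{k+1}) we obtain:

  H_0: rank C_0 − rank ∂_1 = 5 − 4 = 1, and the invariant factors of ∂_1 are all 1, so H_0 ≅ Z.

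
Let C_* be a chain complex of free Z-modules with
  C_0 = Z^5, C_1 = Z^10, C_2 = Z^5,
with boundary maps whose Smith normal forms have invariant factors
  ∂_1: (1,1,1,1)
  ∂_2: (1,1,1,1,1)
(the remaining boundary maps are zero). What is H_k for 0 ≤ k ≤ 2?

H_0: b_0 = 5 − 0 − 4 = 1; torsion from ∂_1 factors > 1: none. So H_0 ≅ Z.
H_1: b_1 = 10 − 4 − 5 = 1; torsion from ∂_2 factors > 1: none. So H_1 ≅ Z.
H_2: b_2 = 5 − 5 − 0 = 0; torsion from ∂_3 factors > 1: none. So H_2 ≅ 0.

H_0 ≅ Z,  H_1 ≅ Z,  H_2 = 0.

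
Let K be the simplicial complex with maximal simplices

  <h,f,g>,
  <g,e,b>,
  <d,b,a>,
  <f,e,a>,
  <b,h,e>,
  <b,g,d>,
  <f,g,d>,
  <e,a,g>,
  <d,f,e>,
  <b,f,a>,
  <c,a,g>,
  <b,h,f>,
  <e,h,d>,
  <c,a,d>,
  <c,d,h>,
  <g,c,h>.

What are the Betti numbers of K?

b_0 = 1, b_1 = 2, b_2 = 1.

Fix the vertex order a < b < c < d < e < f < g < h and write every simplex with vertices in increasing order. Then dim K = 2 and the simplices of K are:

  0-simplices (8): a, b, c, d, e, f, g, h
  1-simplices (24): ab, ac, ad, ae, af, ag, bd, be, bf, bg, bh, cd, cg, ch, de, df, dg, dh, ef, eg, eh, fg, fh, gh
  2-simplices (16): abd, abf, acd, acg, aef, aeg, bdg, beg, beh, bfh, cdh, cgh, def, deh, dfg, fgh

Hence C_0 ≅ Z^8, C_1 ≅ Z^24, C_2 ≅ Z^16.

∂_1: C_1 → C_0 sends each edge [p,q] (with p < q) to q − p. For instance
  ∂de = e − d.
This gives a 8×24 integer matrix of rank 7; reducing to Smith normal form yields diagonal entries (1,1,1,1,1,1,1).

The boundary map ∂_2: C_2 → C_1 sends each 2-simplex [p,q,r] to [q,r] − [p,r] + [p,q]. For instance
  ∂cgh = gh − ch + cg,
  ∂deh = eh − dh + de.
This gives a 24×16 integer matrix of rank 15; reducing to Smith normal form yields diagonal entries (1,1,1,1,1,1,1,1,1,1,1,1,1,1,1).

From H_k ≅ ker(∂_k) / im(∂_{k+1}) we obtain:

  H_0: rank C_0 − rank ∂_1 = 8 − 7 = 1, and the invariant factors of ∂_1 are all 1, so H_0 ≅ Z.
  H_1: rank ker ∂_1 − rank ∂_2 = (24 − 7) − 15 = 2, and the invariant factors of ∂_2 are all 1, so H_1 ≅ Z^2.
  H_2: rank ker ∂_2 − rank ∂_3 = (16 − 15) − 0 = 1, and there is no ∂_3, so H_2 ≅ Z.

As a check, the Euler characteristic is 8 − 24 + 16 = 0, which agrees with 1 − 2 + 1 = 0.

Hence the Betti numbers are b_0 = 1, b_1 = 2, b_2 = 1.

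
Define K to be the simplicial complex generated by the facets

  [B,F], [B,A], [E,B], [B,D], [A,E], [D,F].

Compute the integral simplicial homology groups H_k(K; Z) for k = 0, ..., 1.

H_0 = Z,  H_1 = Z^2.

We work with the vertex ordering A < B < D < E < F. The simplices of K, each written with vertices in increasing order, are:

  0-simplices (5): A, B, D, E, F
  1-simplices (6): AB, AE, BD, BE, BF, DF

so the chain groups are C_0 ≅ Z^5, C_1 ≅ Z^6.

∂_1: C_1 → C_0 maps an edge to its endpoints' difference, ∂[p,q] = q − p. For instance
  ∂DF = F − D.
The resulting 5×6 matrix has rank 4, and its Smith normal form has invariant factors (1,1,1,1).

Reading off H_k = ker ∂_k / im ∂_{k+1}:

  H_0: rank C_0 − rank ∂_1 = 5 − 4 = 1, and the invariant factors of ∂_1 are all 1, so H_0 = Z.
  H_1: rank ker ∂_1 − rank ∂_2 = (6 − 4) − 0 = 2, and there is no ∂_2, so H_1 = Z^2.

As a check, the Euler characteristic is 5 − 6 = -1, which agrees with 1 − 2 = -1.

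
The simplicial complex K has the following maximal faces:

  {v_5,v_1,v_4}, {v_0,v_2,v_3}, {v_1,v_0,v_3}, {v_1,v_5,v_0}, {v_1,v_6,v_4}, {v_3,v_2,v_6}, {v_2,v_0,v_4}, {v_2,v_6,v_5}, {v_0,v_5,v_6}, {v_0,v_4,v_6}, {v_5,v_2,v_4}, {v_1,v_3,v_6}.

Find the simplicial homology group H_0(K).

H_0 = Z.

We work with the vertex ordering v_0 < v_1 < v_2 < v_3 < v_4 < v_5 < v_6. The simplices of K, each written with vertices in increasing order, are:

  0-simplices (7): [v_0], [v_1], [v_2], [v_3], [v_4], [v_5], [v_6]
  1-simplices (18): (18 of them)
  2-simplices (12): (12 of them)

Hence C_0 ≅ Z^7, C_1 ≅ Z^18, C_2 ≅ Z^12.

∂_1: C_1 → C_0 maps an edge to its endpoints' difference, ∂[p,q] = q − p. For instance
  ∂[v_2,v_5] = [v_5] − [v_2].
This gives a 7×18 integer matrix of rank 6; reducing to Smith normal form yields diagonal entries (1,1,1,1,1,1).

∂_2: C_2 → C_1 acts by ∂[p,q,r] = [q,r] − [p,r] + [p,q]. For instance
  ∂[v_1,v_4,v_6] = [v_4,v_6] − [v_1,v_6] + [v_1,v_4],
  ∂[v_1,v_3,v_6] = [v_3,v_6] − [v_1,v_6] + [v_1,v_3].
The 18×12 boundary matrix has rank 12 and Smith normal form diag(1,1,1,1,1,1,1,1,1,1,1,2).

Reading off H_k = ker ∂_k / im ∂_{k+1}:

  H_0: rank C_0 − rank ∂_1 = 7 − 6 = 1, and the invariant factors of ∂_1 are all 1, so H_0 ≅ Z.

(K is a triangulation of the real projective plane RP^2.)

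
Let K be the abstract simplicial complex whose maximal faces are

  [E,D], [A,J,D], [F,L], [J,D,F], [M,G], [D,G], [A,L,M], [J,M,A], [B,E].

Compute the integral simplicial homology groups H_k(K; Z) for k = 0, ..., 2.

K has 9 vertices, 14 edges, 4 triangles.
rank ∂_0 = 0, rank ∂_1 = 8 ⇒ b_0 = 9 − 0 − 8 = 1; all invariant factors of ∂_1 are 1 so no torsion. So H_0 = Z.
rank ∂_1 = 8, rank ∂_2 = 4 ⇒ b_1 = 14 − 8 − 4 = 2; all invariant factors of ∂_2 are 1 so no torsion. So H_1 = Z^2.
rank ∂_2 = 4, rank ∂_3 = 0 ⇒ b_2 = 4 − 4 − 0 = 0. So H_2 = 0.

H_0 ≅ Z,  H_1 ≅ Z^2,  H_2 = 0.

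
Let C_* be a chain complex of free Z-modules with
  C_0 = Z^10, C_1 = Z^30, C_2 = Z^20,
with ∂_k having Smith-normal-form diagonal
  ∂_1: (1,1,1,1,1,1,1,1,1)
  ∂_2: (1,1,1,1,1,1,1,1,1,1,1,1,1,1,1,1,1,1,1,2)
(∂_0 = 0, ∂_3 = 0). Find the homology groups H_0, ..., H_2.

H_0 ≅ Z,  H_1 ≅ Z ⊕ Z_2,  H_2 = 0.

H_0: b_0 = 10 − 0 − 9 = 1; torsion from ∂_1 factors > 1: none. So H_0 ≅ Z.
H_1: b_1 = 30 − 9 − 20 = 1; torsion from ∂_2 factors > 1: [2]. So H_1 ≅ Z ⊕ Z_2.
H_2: b_2 = 20 − 20 − 0 = 0; torsion from ∂_3 factors > 1: none. So H_2 ≅ 0.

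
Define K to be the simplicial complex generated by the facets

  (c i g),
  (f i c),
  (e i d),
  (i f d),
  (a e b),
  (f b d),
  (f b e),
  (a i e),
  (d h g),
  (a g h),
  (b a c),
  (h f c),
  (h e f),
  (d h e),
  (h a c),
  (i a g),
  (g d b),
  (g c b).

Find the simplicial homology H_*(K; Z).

H_0 ≅ Z,  H_1 ≅ Z ⊕ Z/2,  H_2 = 0.

Fix the vertex order a < b < c < d < e < f < g < h < i and write every simplex with vertices in increasing order. Then dim K = 2 and the simplices of K are:

  0-simplices (9): a, b, c, d, e, f, g, h, i
  1-simplices (27): ab, ac, ae, ag, ah, ai, bc, bd, be, bf, bg, cf, cg, ch, ci, de, df, dg, dh, di, ef, eh, ei, fh, fi, gh, gi
  2-simplices (18): abc, abe, ach, aei, agh, agi, bcg, bdf, bdg, bef, cfh, cfi, cgi, deh, dei, dfi, dgh, efh

giving chain groups C_0 ≅ Z^9, C_1 ≅ Z^27, C_2 ≅ Z^18.

Boundary ∂_1: C_1 → C_0 is given by ∂[p,q] = [q] − [p].
As a 9×27 matrix over Z this has rank 8, with invariant factors (1,1,1,1,1,1,1,1).

Boundary ∂_2: C_2 → C_1 acts by ∂[p,q,r] = [q,r] − [p,r] + [p,q]. For instance
  ∂bcg = cg − bg + bc,
  ∂aei = ei − ai + ae.
This gives a 27×18 integer matrix of rank 18; reducing to Smith normal form yields diagonal entries (1,1,1,1,1,1,1,1,1,1,1,1,1,1,1,1,1,2).

Now H_k = ker ∂_k / im ∂_{k+1}, so:

  H_0: rank C_0 − rank ∂_1 = 9 − 8 = 1, and the invariant factors of ∂_1 are all 1, so H_0 ≅ Z.
  H_1: rank ker ∂_1 − rank ∂_2 = (27 − 8) − 18 = 1, and ∂_2 has invariant factor 2 > 1, so H_1 ≅ Z ⊕ Z/2.
  H_2: rank ker ∂_2 − rank ∂_3 = (18 − 18) − 0 = 0, and there is no ∂_3, so H_2 ≅ 0.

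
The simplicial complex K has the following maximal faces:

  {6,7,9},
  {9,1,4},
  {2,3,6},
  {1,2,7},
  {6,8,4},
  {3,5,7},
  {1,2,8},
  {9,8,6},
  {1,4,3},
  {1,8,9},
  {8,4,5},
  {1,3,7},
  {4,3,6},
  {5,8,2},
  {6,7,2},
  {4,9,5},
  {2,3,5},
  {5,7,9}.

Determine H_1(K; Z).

H_1 ≅ Z ⊕ Z/2Z.

K has 9 vertices, 27 edges, 18 triangles.
rank ∂_1 = 8, rank ∂_2 = 18 ⇒ b_1 = 27 − 8 − 18 = 1; ∂_2 has invariant factor(s) [2] giving torsion. So H_1 ≅ Z ⊕ Z/2Z.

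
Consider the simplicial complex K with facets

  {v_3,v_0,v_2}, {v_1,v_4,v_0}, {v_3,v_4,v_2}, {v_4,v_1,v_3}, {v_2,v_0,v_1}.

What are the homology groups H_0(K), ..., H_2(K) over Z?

Fix the vertex order v_0 < v_1 < v_2 < v_3 < v_4 and write every simplex with vertices in increasing order. Then dim K = 2 and the simplices of K are:

  0-simplices (5): [v_0], [v_1], [v_2], [v_3], [v_4]
  1-simplices (10): [v_0,v_1], [v_0,v_2], [v_0,v_3], [v_0,v_4], [v_1,v_2], [v_1,v_3], [v_1,v_4], [v_2,v_3], [v_2,v_4], [v_3,v_4]
  2-simplices (5): [v_0,v_1,v_2], [v_0,v_1,v_4], [v_0,v_2,v_3], [v_1,v_3,v_4], [v_2,v_3,v_4]

Hence C_0 ≅ Z^5, C_1 ≅ Z^10, C_2 ≅ Z^5.

∂_1: C_1 → C_0 sends each edge [p,q] (with p < q) to q − p. For instance
  ∂[v_0,v_2] = [v_2] − [v_0].
As a 5×10 matrix over Z this has rank 4, with invariant factors (1,1,1,1).

The boundary map ∂_2: C_2 → C_1 acts by ∂[p,q,r] = [q,r] − [p,r] + [p,q]. For instance
  ∂[v_2,v_3,v_4] = [v_3,v_4] − [v_2,v_4] + [v_2,v_3],
  ∂[v_0,v_1,v_4] = [v_1,v_4] − [v_0,v_4] + [v_0,v_1].
The 10×5 boundary matrix has rank 5 and Smith normal form diag(1,1,1,1,1).

Reading off H_k = ker ∂_k / im ∂_{k+1}:

  H_0: rank C_0 − rank ∂_1 = 5 − 4 = 1, and the invariant factors of ∂_1 are all 1, so H_0 = Z.
  H_1: rank ker ∂_1 − rank ∂_2 = (10 − 4) − 5 = 1, and the invariant factors of ∂_2 are all 1, so H_1 = Z.
  H_2: rank ker ∂_2 − rank ∂_3 = (5 − 5) − 0 = 0, and there is no ∂_3, so H_2 = 0.

As a check, the Euler characteristic is 5 − 10 + 5 = 0, which agrees with 1 − 1 + 0 = 0.
(K is a triangulation of the Möbius band.)

H_0 = Z,  H_1 = Z,  H_2 = 0.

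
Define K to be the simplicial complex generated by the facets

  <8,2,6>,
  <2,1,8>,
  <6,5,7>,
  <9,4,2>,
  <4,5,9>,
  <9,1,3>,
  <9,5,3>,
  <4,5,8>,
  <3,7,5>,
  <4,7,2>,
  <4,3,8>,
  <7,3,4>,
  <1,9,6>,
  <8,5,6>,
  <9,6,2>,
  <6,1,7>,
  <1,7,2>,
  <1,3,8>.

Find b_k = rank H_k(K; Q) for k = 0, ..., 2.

b_0 = 1, b_1 = 1, b_2 = 0.

Order the vertices as 1 < 2 < 3 < 4 < 5 < 6 < 7 < 8 < 9. Listing each simplex with vertices in this order, K has dimension 2 with simplices:

  0-simplices (9): [1], [2], [3], [4], [5], [6], [7], [8], [9]
  1-simplices (27): (27 of them)
  2-simplices (18): [1,2,7], [1,2,8], [1,3,8], [1,3,9], [1,6,7], [1,6,9], [2,4,7], [2,4,9], [2,6,8], [2,6,9], [3,4,7], [3,4,8], [3,5,7], [3,5,9], [4,5,8], [4,5,9], [5,6,7], [5,6,8]

Hence C_0 ≅ Z^9, C_1 ≅ Z^27, C_2 ≅ Z^18.

Boundary ∂_1: C_1 → C_0 is given by ∂[p,q] = [q] − [p].
The resulting 9×27 matrix has rank 8, and its Smith normal form has invariant factors (1,1,1,1,1,1,1,1).

The boundary map ∂_2: C_2 → C_1 sends each 2-simplex [p,q,r] to [q,r] − [p,r] + [p,q]. For instance
  ∂[1,6,7] = [6,7] − [1,7] + [1,6],
  ∂[4,5,9] = [5,9] − [4,9] + [4,5].
The resulting 27×18 matrix has rank 18, and its Smith normal form has invariant factors (1,1,1,1,1,1,1,1,1,1,1,1,1,1,1,1,1,2).

Computing H_k = (kernel of ∂_k) / (image of ∂_{k+1}):

  H_0: rank C_0 − rank ∂_1 = 9 − 8 = 1, and the invariant factors of ∂_1 are all 1, so H_0 ≅ Z.
  H_1: rank ker ∂_1 − rank ∂_2 = (27 − 8) − 18 = 1, and ∂_2 has invariant factor 2 > 1, so H_1 ≅ Z ⊕ Z/2Z.
  H_2: rank ker ∂_2 − rank ∂_3 = (18 − 18) − 0 = 0, and there is no ∂_3, so H_2 ≅ 0.

As a check, the Euler characteristic is 9 − 27 + 18 = 0, which agrees with 1 − 1 + 0 = 0.

Hence the Betti numbers are b_0 = 1, b_1 = 1, b_2 = 0.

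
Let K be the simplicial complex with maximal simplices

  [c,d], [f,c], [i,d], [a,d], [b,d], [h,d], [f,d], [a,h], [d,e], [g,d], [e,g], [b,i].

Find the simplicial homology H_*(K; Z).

H_0 = Z,  H_1 = Z^4.

We work with the vertex ordering a < b < c < d < e < f < g < h < i. The simplices of K, each written with vertices in increasing order, are:

  0-simplices (9): a, b, c, d, e, f, g, h, i
  1-simplices (12): ad, ah, bd, bi, cd, cf, de, df, dg, dh, di, eg

giving chain groups C_0 ≅ Z^9, C_1 ≅ Z^12.

Boundary ∂_1: C_1 → C_0 sends each edge [p,q] (with p < q) to q − p.
This gives a 9×12 integer matrix of rank 8; reducing to Smith normal form yields diagonal entries (1,1,1,1,1,1,1,1).

From H_k ≅ ker(∂_k) / im(∂_{k+1}) we obtain:

  H_0: rank C_0 − rank ∂_1 = 9 − 8 = 1, and the invariant factors of ∂_1 are all 1, so H_0 = Z.
  H_1: rank ker ∂_1 − rank ∂_2 = (12 − 8) − 0 = 4, and there is no ∂_2, so H_1 = Z^4.

(K is a triangulation of a wedge of 4 circles.)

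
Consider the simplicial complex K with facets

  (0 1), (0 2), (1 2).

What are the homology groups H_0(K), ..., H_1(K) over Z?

H_0 = Z,  H_1 = Z.

Order the vertices as 0 < 1 < 2. Listing each simplex with vertices in this order, K has dimension 1 with simplices:

  0-simplices (3): [0], [1], [2]
  1-simplices (3): [0,1], [0,2], [1,2]

so the chain groups are C_0 ≅ Z^3, C_1 ≅ Z^3.

The boundary map ∂_1: C_1 → C_0 maps an edge to its endpoints' difference, ∂[p,q] = q − p. For instance
  ∂[0,1] = [1] − [0].
As a 3×3 matrix over Z this has rank 2, with invariant factors (1,1).

Reading off H_k = ker ∂_k / im ∂_{k+1}:

  H_0: rank C_0 − rank ∂_1 = 3 − 2 = 1, and the invariant factors of ∂_1 are all 1, so H_0 ≅ Z.
  H_1: rank ker ∂_1 − rank ∂_2 = (3 − 2) − 0 = 1, and there is no ∂_2, so H_1 ≅ Z.

As a check, the Euler characteristic is 3 − 3 = 0, which agrees with 1 − 1 = 0.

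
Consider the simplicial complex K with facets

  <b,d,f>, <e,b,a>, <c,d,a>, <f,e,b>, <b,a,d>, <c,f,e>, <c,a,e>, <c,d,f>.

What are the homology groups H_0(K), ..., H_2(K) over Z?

H_0 = Z,  H_1 = 0,  H_2 = Z.

Order the vertices as a < b < c < d < e < f. Listing each simplex with vertices in this order, K has dimension 2 with simplices:

  0-simplices (6): a, b, c, d, e, f
  1-simplices (12): ab, ac, ad, ae, bd, be, bf, cd, ce, cf, df, ef
  2-simplices (8): abd, abe, acd, ace, bdf, bef, cdf, cef

so the chain groups are C_0 ≅ Z^6, C_1 ≅ Z^12, C_2 ≅ Z^8.

The boundary map ∂_1: C_1 → C_0 sends each edge [p,q] (with p < q) to q − p. For instance
  ∂be = e − b.
This gives a 6×12 integer matrix of rank 5; reducing to Smith normal form yields diagonal entries (1,1,1,1,1).

Boundary ∂_2: C_2 → C_1 maps a triangle to the signed sum of its edges. For instance
  ∂ace = ce − ae + ac,
  ∂bef = ef − bf + be.
The resulting 12×8 matrix has rank 7, and its Smith normal form has invariant factors (1,1,1,1,1,1,1).

Now H_k = ker ∂_k / im ∂_{k+1}, so:

  H_0: rank C_0 − rank ∂_1 = 6 − 5 = 1, and the invariant factors of ∂_1 are all 1, so H_0 ≅ Z.
  H_1: rank ker ∂_1 − rank ∂_2 = (12 − 5) − 7 = 0, and the invariant factors of ∂_2 are all 1, so H_1 ≅ 0.
  H_2: rank ker ∂_2 − rank ∂_3 = (8 − 7) − 0 = 1, and there is no ∂_3, so H_2 ≅ Z.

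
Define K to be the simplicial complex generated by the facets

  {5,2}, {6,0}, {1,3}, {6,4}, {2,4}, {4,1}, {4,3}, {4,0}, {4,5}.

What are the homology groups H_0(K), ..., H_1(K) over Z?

We work with the vertex ordering 0 < 1 < 2 < 3 < 4 < 5 < 6. The simplices of K, each written with vertices in increasing order, are:

  0-simplices (7): [0], [1], [2], [3], [4], [5], [6]
  1-simplices (9): [0,4], [0,6], [1,3], [1,4], [2,4], [2,5], [3,4], [4,5], [4,6]

Hence C_0 ≅ Z^7, C_1 ≅ Z^9.

∂_1: C_1 → C_0 sends each edge [p,q] (with p < q) to q − p. For instance
  ∂[1,3] = [3] − [1].
This gives a 7×9 integer matrix of rank 6; reducing to Smith normal form yields diagonal entries (1,1,1,1,1,1).

Now H_k = ker ∂_k / im ∂_{k+1}, so:

  H_0: rank C_0 − rank ∂_1 = 7 − 6 = 1, and the invariant factors of ∂_1 are all 1, so H_0 = Z.
  H_1: rank ker ∂_1 − rank ∂_2 = (9 − 6) − 0 = 3, and there is no ∂_2, so H_1 = Z^3.

H_0 ≅ Z,  H_1 ≅ Z^3.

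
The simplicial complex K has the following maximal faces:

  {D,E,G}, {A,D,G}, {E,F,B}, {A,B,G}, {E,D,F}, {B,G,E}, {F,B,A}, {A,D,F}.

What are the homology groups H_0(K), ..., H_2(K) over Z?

K has 6 vertices, 12 edges, 8 triangles.
rank ∂_0 = 0, rank ∂_1 = 5 ⇒ b_0 = 6 − 0 − 5 = 1; all invariant factors of ∂_1 are 1 so no torsion. So H_0 = Z.
rank ∂_1 = 5, rank ∂_2 = 7 ⇒ b_1 = 12 − 5 − 7 = 0; all invariant factors of ∂_2 are 1 so no torsion. So H_1 = 0.
rank ∂_2 = 7, rank ∂_3 = 0 ⇒ b_2 = 8 − 7 − 0 = 1. So H_2 = Z.

H_0 ≅ Z,  H_1 = 0,  H_2 ≅ Z.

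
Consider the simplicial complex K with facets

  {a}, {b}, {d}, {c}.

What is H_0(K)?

Fix the vertex order a < b < c < d and write every simplex with vertices in increasing order. Then dim K = 0 and the simplices of K are:

  0-simplices (4): a, b, c, d

giving chain groups C_0 ≅ Z^4.

Reading off H_k = ker ∂_k / im ∂_{k+1}:

  H_0: rank C_0 − rank ∂_1 = 4 − 0 = 4, and there is no ∂_1, so H_0 ≅ Z^4.

(K is a triangulation of a set of 4 points.)

H_0 ≅ Z^4.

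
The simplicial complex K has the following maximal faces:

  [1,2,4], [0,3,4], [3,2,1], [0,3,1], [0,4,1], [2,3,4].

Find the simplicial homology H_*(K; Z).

K has 5 vertices, 9 edges, 6 triangles.
rank ∂_0 = 0, rank ∂_1 = 4 ⇒ b_0 = 5 − 0 − 4 = 1; all invariant factors of ∂_1 are 1 so no torsion. So H_0 ≅ Z.
rank ∂_1 = 4, rank ∂_2 = 5 ⇒ b_1 = 9 − 4 − 5 = 0; all invariant factors of ∂_2 are 1 so no torsion. So H_1 ≅ 0.
rank ∂_2 = 5, rank ∂_3 = 0 ⇒ b_2 = 6 − 5 − 0 = 1. So H_2 ≅ Z.

H_0 ≅ Z,  H_1 = 0,  H_2 ≅ Z.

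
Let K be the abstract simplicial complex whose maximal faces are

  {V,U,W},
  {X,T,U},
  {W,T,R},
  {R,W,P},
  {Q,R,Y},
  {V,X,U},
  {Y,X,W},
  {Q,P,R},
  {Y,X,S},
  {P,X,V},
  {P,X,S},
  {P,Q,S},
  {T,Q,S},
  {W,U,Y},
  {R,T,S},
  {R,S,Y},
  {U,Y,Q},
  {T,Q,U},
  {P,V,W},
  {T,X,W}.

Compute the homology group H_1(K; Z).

K has 10 vertices, 30 edges, 20 triangles.
rank ∂_1 = 9, rank ∂_2 = 20 ⇒ b_1 = 30 − 9 − 20 = 1; ∂_2 has invariant factor(s) [2] giving torsion. So H_1 ≅ Z ⊕ Z/2Z.

H_1 ≅ Z ⊕ Z/2Z.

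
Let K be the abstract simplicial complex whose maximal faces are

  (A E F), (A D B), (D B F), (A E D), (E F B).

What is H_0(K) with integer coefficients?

H_0 ≅ Z.

K has 5 vertices, 10 edges, 5 triangles.
rank ∂_0 = 0, rank ∂_1 = 4 ⇒ b_0 = 5 − 0 − 4 = 1; all invariant factors of ∂_1 are 1 so no torsion. So H_0 = Z.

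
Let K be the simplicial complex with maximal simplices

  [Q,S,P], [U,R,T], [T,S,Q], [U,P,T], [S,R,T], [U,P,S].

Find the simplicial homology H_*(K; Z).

H_0 = Z,  H_1 = Z,  H_2 = 0.

Fix the vertex order P < Q < R < S < T < U and write every simplex with vertices in increasing order. Then dim K = 2 and the simplices of K are:

  0-simplices (6): P, Q, R, S, T, U
  1-simplices (12): PQ, PS, PT, PU, QS, QT, RS, RT, RU, ST, SU, TU
  2-simplices (6): PQS, PSU, PTU, QST, RST, RTU

so the chain groups are C_0 ≅ Z^6, C_1 ≅ Z^12, C_2 ≅ Z^6.

The boundary map ∂_1: C_1 → C_0 maps an edge to its endpoints' difference, ∂[p,q] = q − p.
The 6×12 boundary matrix has rank 5 and Smith normal form diag(1,1,1,1,1).

Boundary ∂_2: C_2 → C_1 sends each 2-simplex [p,q,r] to [q,r] − [p,r] + [p,q]. For instance
  ∂PQS = QS − PS + PQ,
  ∂RST = ST − RT + RS.
The 12×6 boundary matrix has rank 6 and Smith normal form diag(1,1,1,1,1,1).

Reading off H_k = ker ∂_k / im ∂_{k+1}:

  H_0: rank C_0 − rank ∂_1 = 6 − 5 = 1, and the invariant factors of ∂_1 are all 1, so H_0 ≅ Z.
  H_1: rank ker ∂_1 − rank ∂_2 = (12 − 5) − 6 = 1, and the invariant factors of ∂_2 are all 1, so H_1 ≅ Z.
  H_2: rank ker ∂_2 − rank ∂_3 = (6 − 6) − 0 = 0, and there is no ∂_3, so H_2 ≅ 0.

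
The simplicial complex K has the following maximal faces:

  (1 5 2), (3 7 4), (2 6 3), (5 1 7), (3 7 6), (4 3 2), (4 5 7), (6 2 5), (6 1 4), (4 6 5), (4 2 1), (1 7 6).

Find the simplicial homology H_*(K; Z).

H_0 ≅ Z,  H_1 ≅ Z/2,  H_2 = 0.

Fix the vertex order 1 < 2 < 3 < 4 < 5 < 6 < 7 and write every simplex with vertices in increasing order. Then dim K = 2 and the simplices of K are:

  0-simplices (7): [1], [2], [3], [4], [5], [6], [7]
  1-simplices (18): [1,2], [1,4], [1,5], [1,6], [1,7], [2,3], [2,4], [2,5], [2,6], [3,4], [3,6], [3,7], [4,5], [4,6], [4,7], [5,6], [5,7], [6,7]
  2-simplices (12): [1,2,4], [1,2,5], [1,4,6], [1,5,7], [1,6,7], [2,3,4], [2,3,6], [2,5,6], [3,4,7], [3,6,7], [4,5,6], [4,5,7]

Hence C_0 ≅ Z^7, C_1 ≅ Z^18, C_2 ≅ Z^12.

Boundary ∂_1: C_1 → C_0 sends each edge [p,q] (with p < q) to q − p.
As a 7×18 matrix over Z this has rank 6, with invariant factors (1,1,1,1,1,1).

∂_2: C_2 → C_1 maps a triangle to the signed sum of its edges. For instance
  ∂[1,6,7] = [6,7] − [1,7] + [1,6],
  ∂[3,4,7] = [4,7] − [3,7] + [3,4].
As a 18×12 matrix over Z this has rank 12, with invariant factors (1,1,1,1,1,1,1,1,1,1,1,2).

Now H_k = ker ∂_k / im ∂_{k+1}, so:

  H_0: rank C_0 − rank ∂_1 = 7 − 6 = 1, and the invariant factors of ∂_1 are all 1, so H_0 = Z.
  H_1: rank ker ∂_1 − rank ∂_2 = (18 − 6) − 12 = 0, and ∂_2 has invariant factor 2 > 1, so H_1 = Z/2.
  H_2: rank ker ∂_2 − rank ∂_3 = (12 − 12) − 0 = 0, and there is no ∂_3, so H_2 = 0.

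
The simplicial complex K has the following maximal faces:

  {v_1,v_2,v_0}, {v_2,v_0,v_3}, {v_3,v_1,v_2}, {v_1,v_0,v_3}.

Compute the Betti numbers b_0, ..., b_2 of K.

We work with the vertex ordering v_0 < v_1 < v_2 < v_3. The simplices of K, each written with vertices in increasing order, are:

  0-simplices (4): [v_0], [v_1], [v_2], [v_3]
  1-simplices (6): [v_0,v_1], [v_0,v_2], [v_0,v_3], [v_1,v_2], [v_1,v_3], [v_2,v_3]
  2-simplices (4): [v_0,v_1,v_2], [v_0,v_1,v_3], [v_0,v_2,v_3], [v_1,v_2,v_3]

giving chain groups C_0 ≅ Z^4, C_1 ≅ Z^6, C_2 ≅ Z^4.

The boundary map ∂_1: C_1 → C_0 maps an edge to its endpoints' difference, ∂[p,q] = q − p. For instance
  ∂[v_1,v_3] = [v_3] − [v_1].
The resulting 4×6 matrix has rank 3, and its Smith normal form has invariant factors (1,1,1).

Boundary ∂_2: C_2 → C_1 acts by ∂[p,q,r] = [q,r] − [p,r] + [p,q]. For instance
  ∂[v_0,v_1,v_2] = [v_1,v_2] − [v_0,v_2] + [v_0,v_1],
  ∂[v_1,v_2,v_3] = [v_2,v_3] − [v_1,v_3] + [v_1,v_2].
The resulting 6×4 matrix has rank 3, and its Smith normal form has invariant factors (1,1,1).

From H_k ≅ ker(∂_k) / im(∂_{k+1}) we obtain:

  H_0: rank C_0 − rank ∂_1 = 4 − 3 = 1, and the invariant factors of ∂_1 are all 1, so H_0 ≅ Z.
  H_1: rank ker ∂_1 − rank ∂_2 = (6 − 3) − 3 = 0, and the invariant factors of ∂_2 are all 1, so H_1 ≅ 0.
  H_2: rank ker ∂_2 − rank ∂_3 = (4 − 3) − 0 = 1, and there is no ∂_3, so H_2 ≅ Z.

(K is a triangulation of the 2-sphere S^2.)

Hence the Betti numbers are b_0 = 1, b_1 = 0, b_2 = 1.

b_0 = 1, b_1 = 0, b_2 = 1.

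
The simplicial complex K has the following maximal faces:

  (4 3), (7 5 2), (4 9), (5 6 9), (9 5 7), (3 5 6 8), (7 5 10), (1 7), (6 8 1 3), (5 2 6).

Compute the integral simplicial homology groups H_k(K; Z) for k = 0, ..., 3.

Take the total order 1 < 2 < 3 < 4 < 5 < 6 < 7 < 8 < 9 < 10 on the vertex set. Then K (dimension 3) consists of the simplices:

  0-simplices (10): [1], [2], [3], [4], [5], [6], [7], [8], [9], [10]
  1-simplices (21): [1,3], [1,6], [1,7], [1,8], [2,5], [2,6], [2,7], [3,4], [3,5], [3,6], [3,8], [4,9], [5,6], [5,7], [5,8], [5,9], [5,10], [6,8], [6,9], [7,9], [7,10]
  2-simplices (12): [1,3,6], [1,3,8], [1,6,8], [2,5,6], [2,5,7], [3,5,6], [3,5,8], [3,6,8], [5,6,8], [5,6,9], [5,7,9], [5,7,10]
  3-simplices (2): [1,3,6,8], [3,5,6,8]

giving chain groups C_0 ≅ Z^10, C_1 ≅ Z^21, C_2 ≅ Z^12, C_3 ≅ Z^2.

Boundary ∂_1: C_1 → C_0 is given by ∂[p,q] = [q] − [p]. For instance
  ∂[5,8] = [8] − [5].
As a 10×21 matrix over Z this has rank 9, with invariant factors (1,1,1,1,1,1,1,1,1).

The boundary map ∂_2: C_2 → C_1 sends each 2-simplex [p,q,r] to [q,r] − [p,r] + [p,q]. For instance
  ∂[2,5,7] = [5,7] − [2,7] + [2,5],
  ∂[3,5,8] = [5,8] − [3,8] + [3,5].
The 21×12 boundary matrix has rank 10 and Smith normal form diag(1,1,1,1,1,1,1,1,1,1).

Boundary ∂_3: C_3 → C_2 sends each 3-simplex σ to the alternating sum Σ_i (−1)^i (σ with its i-th vertex removed). For instance
  ∂[3,5,6,8] = [5,6,8] − [3,6,8] + [3,5,8] − [3,5,6],
  ∂[1,3,6,8] = [3,6,8] − [1,6,8] + [1,3,8] − [1,3,6].
The resulting 12×2 matrix has rank 2, and its Smith normal form has invariant factors (1,1).

Reading off H_k = ker ∂_k / im ∂_{k+1}:

  H_0: rank C_0 − rank ∂_1 = 10 − 9 = 1, and the invariant factors of ∂_1 are all 1, so H_0 ≅ Z.
  H_1: rank ker ∂_1 − rank ∂_2 = (21 − 9) − 10 = 2, and the invariant factors of ∂_2 are all 1, so H_1 ≅ Z^2.
  H_2: rank ker ∂_2 − rank ∂_3 = (12 − 10) − 2 = 0, and the invariant factors of ∂_3 are all 1, so H_2 ≅ 0.
  H_3: rank ker ∂_3 − rank ∂_4 = (2 − 2) − 0 = 0, and there is no ∂_4, so H_3 ≅ 0.

As a check, the Euler characteristic is 10 − 21 + 12 − 2 = -1, which agrees with 1 − 2 + 0 − 0 = -1.

H_0 ≅ Z,  H_1 ≅ Z^2,  H_2 = 0,  H_3 = 0.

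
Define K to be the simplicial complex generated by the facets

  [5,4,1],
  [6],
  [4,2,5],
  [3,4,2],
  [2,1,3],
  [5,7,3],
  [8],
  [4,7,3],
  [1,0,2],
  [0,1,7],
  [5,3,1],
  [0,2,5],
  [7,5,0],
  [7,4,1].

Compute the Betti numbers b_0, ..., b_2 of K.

b_0 = 3, b_1 = 0, b_2 = 0.

Order the vertices as 0 < 1 < 2 < 3 < 4 < 5 < 6 < 7 < 8. Listing each simplex with vertices in this order, K has dimension 2 with simplices:

  0-simplices (9): [0], [1], [2], [3], [4], [5], [6], [7], [8]
  1-simplices (18): [0,1], [0,2], [0,5], [0,7], [1,2], [1,3], [1,4], [1,5], [1,7], [2,3], [2,4], [2,5], [3,4], [3,5], [3,7], [4,5], [4,7], [5,7]
  2-simplices (12): [0,1,2], [0,1,7], [0,2,5], [0,5,7], [1,2,3], [1,3,5], [1,4,5], [1,4,7], [2,3,4], [2,4,5], [3,4,7], [3,5,7]

so the chain groups are C_0 ≅ Z^9, C_1 ≅ Z^18, C_2 ≅ Z^12.

Boundary ∂_1: C_1 → C_0 sends each edge [p,q] (with p < q) to q − p. For instance
  ∂[1,4] = [4] − [1].
The 9×18 boundary matrix has rank 6 and Smith normal form diag(1,1,1,1,1,1).

∂_2: C_2 → C_1 maps a triangle to the signed sum of its edges. For instance
  ∂[2,4,5] = [4,5] − [2,5] + [2,4],
  ∂[0,1,2] = [1,2] − [0,2] + [0,1].
This gives a 18×12 integer matrix of rank 12; reducing to Smith normal form yields diagonal entries (1,1,1,1,1,1,1,1,1,1,1,2).

Computing H_k = (kernel of ∂_k) / (image of ∂_{k+1}):

  H_0: rank C_0 − rank ∂_1 = 9 − 6 = 3, and the invariant factors of ∂_1 are all 1, so H_0 ≅ Z^3.
  H_1: rank ker ∂_1 − rank ∂_2 = (18 − 6) − 12 = 0, and ∂_2 has invariant factor 2 > 1, so H_1 ≅ Z_2.
  H_2: rank ker ∂_2 − rank ∂_3 = (12 − 12) − 0 = 0, and there is no ∂_3, so H_2 ≅ 0.

Hence the Betti numbers are b_0 = 3, b_1 = 0, b_2 = 0.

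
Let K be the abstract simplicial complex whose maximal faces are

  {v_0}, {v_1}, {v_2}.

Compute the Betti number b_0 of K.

b_0 = 3.

Fix the vertex order v_0 < v_1 < v_2 and write every simplex with vertices in increasing order. Then dim K = 0 and the simplices of K are:

  0-simplices (3): [v_0], [v_1], [v_2]

giving chain groups C_0 ≅ Z^3.

Reading off H_k = ker ∂_k / im ∂_{k+1}:

  H_0: rank C_0 − rank ∂_1 = 3 − 0 = 3, and there is no ∂_1, so H_0 = Z^3.

Hence the Betti numbers are b_0 = 3.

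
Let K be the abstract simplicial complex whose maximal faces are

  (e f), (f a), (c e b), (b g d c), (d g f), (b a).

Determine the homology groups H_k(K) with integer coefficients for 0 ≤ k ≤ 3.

We work with the vertex ordering a < b < c < d < e < f < g. The simplices of K, each written with vertices in increasing order, are:

  0-simplices (7): a, b, c, d, e, f, g
  1-simplices (13): ab, af, bc, bd, be, bg, cd, ce, cg, df, dg, ef, fg
  2-simplices (6): bcd, bce, bcg, bdg, cdg, dfg
  3-simplices (1): bcdg

Hence C_0 ≅ Z^7, C_1 ≅ Z^13, C_2 ≅ Z^6, C_3 ≅ Z^1.

∂_1: C_1 → C_0 sends each edge [p,q] (with p < q) to q − p.
This gives a 7×13 integer matrix of rank 6; reducing to Smith normal form yields diagonal entries (1,1,1,1,1,1).

The boundary map ∂_2: C_2 → C_1 maps a triangle to the signed sum of its edges. For instance
  ∂bdg = dg − bg + bd,
  ∂bce = ce − be + bc.
The resulting 13×6 matrix has rank 5, and its Smith normal form has invariant factors (1,1,1,1,1).

Boundary ∂_3: C_3 → C_2 sends each 3-simplex σ to the alternating sum Σ_i (−1)^i (σ with its i-th vertex removed). For instance
  ∂bcdg = cdg − bdg + bcg − bcd.
This gives a 6×1 integer matrix of rank 1; reducing to Smith normal form yields diagonal entries (1).

Now H_k = ker ∂_k / im ∂_{k+1}, so:

  H_0: rank C_0 − rank ∂_1 = 7 − 6 = 1, and the invariant factors of ∂_1 are all 1, so H_0 ≅ Z.
  H_1: rank ker ∂_1 − rank ∂_2 = (13 − 6) − 5 = 2, and the invariant factors of ∂_2 are all 1, so H_1 ≅ Z^2.
  H_2: rank ker ∂_2 − rank ∂_3 = (6 − 5) − 1 = 0, and the invariant factors of ∂_3 are all 1, so H_2 ≅ 0.
  H_3: rank ker ∂_3 − rank ∂_4 = (1 − 1) − 0 = 0, and there is no ∂_4, so H_3 ≅ 0.

H_0 ≅ Z,  H_1 ≅ Z^2,  H_2 = 0,  H_3 = 0.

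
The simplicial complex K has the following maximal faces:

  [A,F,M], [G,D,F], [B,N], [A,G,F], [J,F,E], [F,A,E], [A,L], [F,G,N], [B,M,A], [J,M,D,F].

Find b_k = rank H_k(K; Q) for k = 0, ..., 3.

Order the vertices as A < B < D < E < F < G < J < L < M < N. Listing each simplex with vertices in this order, K has dimension 3 with simplices:

  0-simplices (10): A, B, D, E, F, G, J, L, M, N
  1-simplices (20): AB, AE, AF, AG, AL, AM, BM, BN, DF, DG, DJ, DM, EF, EJ, FG, FJ, FM, FN, GN, JM
  2-simplices (11): ABM, AEF, AFG, AFM, DFG, DFJ, DFM, DJM, EFJ, FGN, FJM
  3-simplices (1): DFJM

so the chain groups are C_0 ≅ Z^10, C_1 ≅ Z^20, C_2 ≅ Z^11, C_3 ≅ Z^1.

∂_1: C_1 → C_0 maps an edge to its endpoints' difference, ∂[p,q] = q − p. For instance
  ∂AL = L − A.
The 10×20 boundary matrix has rank 9 and Smith normal form diag(1,1,1,1,1,1,1,1,1).

Boundary ∂_2: C_2 → C_1 maps a triangle to the signed sum of its edges. For instance
  ∂AFG = FG − AG + AF,
  ∂AEF = EF − AF + AE.
As a 20×11 matrix over Z this has rank 10, with invariant factors (1,1,1,1,1,1,1,1,1,1).

The boundary map ∂_3: C_3 → C_2 sends each 3-simplex σ to the alternating sum Σ_i (−1)^i (σ with its i-th vertex removed). For instance
  ∂DFJM = FJM − DJM + DFM − DFJ.
The 11×1 boundary matrix has rank 1 and Smith normal form diag(1).

Reading off H_k = ker ∂_k / im ∂_{k+1}:

  H_0: rank C_0 − rank ∂_1 = 10 − 9 = 1, and the invariant factors of ∂_1 are all 1, so H_0 = Z.
  H_1: rank ker ∂_1 − rank ∂_2 = (20 − 9) − 10 = 1, and the invariant factors of ∂_2 are all 1, so H_1 = Z.
  H_2: rank ker ∂_2 − rank ∂_3 = (11 − 10) − 1 = 0, and the invariant factors of ∂_3 are all 1, so H_2 = 0.
  H_3: rank ker ∂_3 − rank ∂_4 = (1 − 1) − 0 = 0, and there is no ∂_4, so H_3 = 0.

As a check, the Euler characteristic is 10 − 20 + 11 − 1 = 0, which agrees with 1 − 1 + 0 − 0 = 0.

Hence the Betti numbers are b_0 = 1, b_1 = 1, b_2 = 0, b_3 = 0.

b_0 = 1, b_1 = 1, b_2 = 0, b_3 = 0.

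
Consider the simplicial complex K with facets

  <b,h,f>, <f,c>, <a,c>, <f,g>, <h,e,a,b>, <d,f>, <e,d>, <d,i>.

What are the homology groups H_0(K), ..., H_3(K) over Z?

H_0 = Z,  H_1 = Z^2,  H_2 = 0,  H_3 = 0.

K has 9 vertices, 14 edges, 5 triangles, 1 3-simplex.
rank ∂_0 = 0, rank ∂_1 = 8 ⇒ b_0 = 9 − 0 − 8 = 1; all invariant factors of ∂_1 are 1 so no torsion. So H_0 ≅ Z.
rank ∂_1 = 8, rank ∂_2 = 4 ⇒ b_1 = 14 − 8 − 4 = 2; all invariant factors of ∂_2 are 1 so no torsion. So H_1 ≅ Z^2.
rank ∂_2 = 4, rank ∂_3 = 1 ⇒ b_2 = 5 − 4 − 1 = 0; all invariant factors of ∂_3 are 1 so no torsion. So H_2 ≅ 0.
rank ∂_3 = 1, rank ∂_4 = 0 ⇒ b_3 = 1 − 1 − 0 = 0. So H_3 ≅ 0.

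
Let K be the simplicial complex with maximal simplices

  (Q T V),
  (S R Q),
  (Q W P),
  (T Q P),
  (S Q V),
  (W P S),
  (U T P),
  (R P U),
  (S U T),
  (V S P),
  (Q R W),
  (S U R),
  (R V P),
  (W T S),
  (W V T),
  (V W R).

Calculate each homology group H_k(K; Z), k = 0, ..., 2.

H_0 = Z,  H_1 = Z^2,  H_2 = Z.

K has 8 vertices, 24 edges, 16 triangles.
rank ∂_0 = 0, rank ∂_1 = 7 ⇒ b_0 = 8 − 0 − 7 = 1; all invariant factors of ∂_1 are 1 so no torsion. So H_0 = Z.
rank ∂_1 = 7, rank ∂_2 = 15 ⇒ b_1 = 24 − 7 − 15 = 2; all invariant factors of ∂_2 are 1 so no torsion. So H_1 = Z^2.
rank ∂_2 = 15, rank ∂_3 = 0 ⇒ b_2 = 16 − 15 − 0 = 1. So H_2 = Z.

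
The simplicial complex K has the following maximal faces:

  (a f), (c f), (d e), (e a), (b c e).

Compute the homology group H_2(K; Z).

We work with the vertex ordering a < b < c < d < e < f. The simplices of K, each written with vertices in increasing order, are:

  0-simplices (6): a, b, c, d, e, f
  1-simplices (7): ae, af, bc, be, ce, cf, de
  2-simplices (1): bce

so the chain groups are C_0 ≅ Z^6, C_1 ≅ Z^7, C_2 ≅ Z^1.

Boundary ∂_1: C_1 → C_0 sends each edge [p,q] (with p < q) to q − p. For instance
  ∂ce = e − c.
This gives a 6×7 integer matrix of rank 5; reducing to Smith normal form yields diagonal entries (1,1,1,1,1).

Boundary ∂_2: C_2 → C_1 maps a triangle to the signed sum of its edges. For instance
  ∂bce = ce − be + bc.
The 7×1 boundary matrix has rank 1 and Smith normal form diag(1).

Reading off H_k = ker ∂_k / im ∂_{k+1}:

  H_2: rank ker ∂_2 − rank ∂_3 = (1 − 1) − 0 = 0, and there is no ∂_3, so H_2 = 0.

H_2 = 0.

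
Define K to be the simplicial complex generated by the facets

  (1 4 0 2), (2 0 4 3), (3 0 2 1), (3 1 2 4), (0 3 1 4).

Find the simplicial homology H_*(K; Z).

We work with the vertex ordering 0 < 1 < 2 < 3 < 4. The simplices of K, each written with vertices in increasing order, are:

  0-simplices (5): [0], [1], [2], [3], [4]
  1-simplices (10): [0,1], [0,2], [0,3], [0,4], [1,2], [1,3], [1,4], [2,3], [2,4], [3,4]
  2-simplices (10): [0,1,2], [0,1,3], [0,1,4], [0,2,3], [0,2,4], [0,3,4], [1,2,3], [1,2,4], [1,3,4], [2,3,4]
  3-simplices (5): [0,1,2,3], [0,1,2,4], [0,1,3,4], [0,2,3,4], [1,2,3,4]

so the chain groups are C_0 ≅ Z^5, C_1 ≅ Z^10, C_2 ≅ Z^10, C_3 ≅ Z^5.

Boundary ∂_1: C_1 → C_0 is given by ∂[p,q] = [q] − [p]. For instance
  ∂[3,4] = [4] − [3].
This gives a 5×10 integer matrix of rank 4; reducing to Smith normal form yields diagonal entries (1,1,1,1).

∂_2: C_2 → C_1 sends each 2-simplex [p,q,r] to [q,r] − [p,r] + [p,q]. For instance
  ∂[0,3,4] = [3,4] − [0,4] + [0,3],
  ∂[0,2,4] = [2,4] − [0,4] + [0,2].
The 10×10 boundary matrix has rank 6 and Smith normal form diag(1,1,1,1,1,1).

The boundary map ∂_3: C_3 → C_2 sends each 3-simplex σ to the alternating sum Σ_i (−1)^i (σ with its i-th vertex removed). For instance
  ∂[0,1,3,4] = [1,3,4] − [0,3,4] + [0,1,4] − [0,1,3],
  ∂[0,1,2,3] = [1,2,3] − [0,2,3] + [0,1,3] − [0,1,2].
The 10×5 boundary matrix has rank 4 and Smith normal form diag(1,1,1,1).

Computing H_k = (kernel of ∂_k) / (image of ∂_{k+1}):

  H_0: rank C_0 − rank ∂_1 = 5 − 4 = 1, and the invariant factors of ∂_1 are all 1, so H_0 ≅ Z.
  H_1: rank ker ∂_1 − rank ∂_2 = (10 − 4) − 6 = 0, and the invariant factors of ∂_2 are all 1, so H_1 ≅ 0.
  H_2: rank ker ∂_2 − rank ∂_3 = (10 − 6) − 4 = 0, and the invariant factors of ∂_3 are all 1, so H_2 ≅ 0.
  H_3: rank ker ∂_3 − rank ∂_4 = (5 − 4) − 0 = 1, and there is no ∂_4, so H_3 ≅ Z.

(K is a triangulation of the 3-sphere S^3.)

H_0 ≅ Z,  H_1 = 0,  H_2 = 0,  H_3 ≅ Z.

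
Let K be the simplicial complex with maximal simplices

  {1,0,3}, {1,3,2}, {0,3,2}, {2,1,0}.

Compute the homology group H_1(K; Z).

We work with the vertex ordering 0 < 1 < 2 < 3. The simplices of K, each written with vertices in increasing order, are:

  0-simplices (4): [0], [1], [2], [3]
  1-simplices (6): [0,1], [0,2], [0,3], [1,2], [1,3], [2,3]
  2-simplices (4): [0,1,2], [0,1,3], [0,2,3], [1,2,3]

so the chain groups are C_0 ≅ Z^4, C_1 ≅ Z^6, C_2 ≅ Z^4.

Boundary ∂_1: C_1 → C_0 maps an edge to its endpoints' difference, ∂[p,q] = q − p. For instance
  ∂[1,3] = [3] − [1].
This gives a 4×6 integer matrix of rank 3; reducing to Smith normal form yields diagonal entries (1,1,1).

The boundary map ∂_2: C_2 → C_1 maps a triangle to the signed sum of its edges. For instance
  ∂[0,2,3] = [2,3] − [0,3] + [0,2],
  ∂[0,1,2] = [1,2] − [0,2] + [0,1].
The 6×4 boundary matrix has rank 3 and Smith normal form diag(1,1,1).

Reading off H_k = ker ∂_k / im ∂_{k+1}:

  H_1: rank ker ∂_1 − rank ∂_2 = (6 − 3) − 3 = 0, and the invariant factors of ∂_2 are all 1, so H_1 ≅ 0.

H_1 = 0.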